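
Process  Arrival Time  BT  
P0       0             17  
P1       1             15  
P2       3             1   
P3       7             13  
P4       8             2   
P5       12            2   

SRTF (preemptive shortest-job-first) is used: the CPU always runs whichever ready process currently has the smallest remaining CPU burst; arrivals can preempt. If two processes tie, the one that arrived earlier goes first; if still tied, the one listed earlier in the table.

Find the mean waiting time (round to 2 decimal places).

Gantt: | P0 0-1 | P1 1-3 | P2 3-4 | P1 4-8 | P4 8-10 | P1 10-12 | P5 12-14 | P1 14-21 | P3 21-34 | P0 34-50 |
Completion: P0=50  P1=21  P2=4  P3=34  P4=10  P5=14
Turnaround (C−A): P0=50  P1=20  P2=1  P3=27  P4=2  P5=2
Waiting times: P0=33, P1=5, P2=0, P3=14, P4=0, P5=0
Average waiting = (33+5+0+14+0+0) / 6 = 52/6 = 8.67

8.67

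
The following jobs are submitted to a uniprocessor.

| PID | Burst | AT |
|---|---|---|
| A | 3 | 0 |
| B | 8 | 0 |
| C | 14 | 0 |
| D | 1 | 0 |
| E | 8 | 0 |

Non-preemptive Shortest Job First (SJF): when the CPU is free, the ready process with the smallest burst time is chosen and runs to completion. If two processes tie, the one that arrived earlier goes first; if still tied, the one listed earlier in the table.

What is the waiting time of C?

Schedule: | D 0-1 | A 1-4 | B 4-12 | E 12-20 | C 20-34 |
Completion: A=4  B=12  C=34  D=1  E=20
Waiting(C) = turnaround − burst = 34 − 14 = 20

20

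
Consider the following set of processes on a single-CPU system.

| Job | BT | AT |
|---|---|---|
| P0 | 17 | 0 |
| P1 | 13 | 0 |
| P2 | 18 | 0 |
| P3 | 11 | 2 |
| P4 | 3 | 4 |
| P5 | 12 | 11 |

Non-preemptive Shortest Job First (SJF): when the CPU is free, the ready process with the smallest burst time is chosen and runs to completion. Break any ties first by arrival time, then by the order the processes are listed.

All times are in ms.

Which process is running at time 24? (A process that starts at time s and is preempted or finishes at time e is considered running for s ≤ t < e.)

P3

Gantt: | P1 0-13 | P4 13-16 | P3 16-27 | P5 27-39 | P0 39-56 | P2 56-74 |
Completion: P0=56  P1=13  P2=74  P3=27  P4=16  P5=39
Turnaround (C−A): P0=56  P1=13  P2=74  P3=25  P4=12  P5=28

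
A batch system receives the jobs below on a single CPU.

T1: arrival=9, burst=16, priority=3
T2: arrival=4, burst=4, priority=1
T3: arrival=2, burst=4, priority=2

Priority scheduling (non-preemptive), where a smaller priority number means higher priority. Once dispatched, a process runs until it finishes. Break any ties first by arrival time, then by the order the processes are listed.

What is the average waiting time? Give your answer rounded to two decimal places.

1.00

Timeline: | idle 0-2 | T3 2-6 | T2 6-10 | T1 10-26 |
Completion: T1=26  T2=10  T3=6
Waiting times: T1=1, T2=2, T3=0
Average waiting = (1+2+0) / 3 = 3/3 = 1.00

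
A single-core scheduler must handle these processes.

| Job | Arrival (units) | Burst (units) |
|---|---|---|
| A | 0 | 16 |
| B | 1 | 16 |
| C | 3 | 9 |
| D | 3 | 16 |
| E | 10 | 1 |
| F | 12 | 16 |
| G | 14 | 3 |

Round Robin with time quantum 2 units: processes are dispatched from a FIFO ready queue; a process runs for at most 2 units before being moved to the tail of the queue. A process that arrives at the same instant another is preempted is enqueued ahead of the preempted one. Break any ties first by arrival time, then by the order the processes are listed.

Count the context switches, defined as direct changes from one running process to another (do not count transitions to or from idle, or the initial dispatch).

38

Timeline: | A 0-2 | B 2-4 | A 4-6 | C 6-8 | D 8-10 | B 10-12 | A 12-14 | C 14-16 | E 16-17 | D 17-19 | F 19-21 | B 21-23 | G 23-25 | A 25-27 | C 27-29 | D 29-31 | F 31-33 | B 33-35 | G 35-36 | A 36-38 | C 38-40 | D 40-42 | F 42-44 | B 44-46 | A 46-48 | C 48-49 | D 49-51 | F 51-53 | B 53-55 | A 55-57 | D 57-59 | F 59-61 | B 61-63 | A 63-65 | D 65-67 | F 67-69 | B 69-71 | D 71-73 | F 73-77 |
Completion: A=65  B=71  C=49  D=73  E=17  F=77  G=36
Turnaround (C−A): A=65  B=70  C=46  D=70  E=7  F=65  G=22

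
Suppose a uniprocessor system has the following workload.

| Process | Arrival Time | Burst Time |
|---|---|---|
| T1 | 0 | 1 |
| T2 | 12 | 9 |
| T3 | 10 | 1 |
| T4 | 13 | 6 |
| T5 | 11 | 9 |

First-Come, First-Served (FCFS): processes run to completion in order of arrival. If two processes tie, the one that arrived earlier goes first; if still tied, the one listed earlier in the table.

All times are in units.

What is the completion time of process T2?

29

Gantt: | T1 0-1 | idle 1-10 | T3 10-11 | T5 11-20 | T2 20-29 | T4 29-35 |
Completion: T1=1  T2=29  T3=11  T4=35  T5=20
Turnaround (C−A): T1=1  T2=17  T3=1  T4=22  T5=9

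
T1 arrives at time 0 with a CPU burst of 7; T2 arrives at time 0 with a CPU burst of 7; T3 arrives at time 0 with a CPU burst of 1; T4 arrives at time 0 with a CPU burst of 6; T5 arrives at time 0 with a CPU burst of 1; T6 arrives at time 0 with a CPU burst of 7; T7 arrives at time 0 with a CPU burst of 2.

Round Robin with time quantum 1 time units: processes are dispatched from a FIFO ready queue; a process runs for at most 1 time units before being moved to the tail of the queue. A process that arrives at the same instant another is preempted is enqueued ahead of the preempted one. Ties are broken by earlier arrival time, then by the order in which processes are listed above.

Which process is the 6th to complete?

T2

Gantt: | T1 0-1 | T2 1-2 | T3 2-3 | T4 3-4 | T5 4-5 | T6 5-6 | T7 6-7 | T1 7-8 | T2 8-9 | T4 9-10 | T6 10-11 | T7 11-12 | T1 12-13 | T2 13-14 | T4 14-15 | T6 15-16 | T1 16-17 | T2 17-18 | T4 18-19 | T6 19-20 | T1 20-21 | T2 21-22 | T4 22-23 | T6 23-24 | T1 24-25 | T2 25-26 | T4 26-27 | T6 27-28 | T1 28-29 | T2 29-30 | T6 30-31 |
Completion: T1=29  T2=30  T3=3  T4=27  T5=5  T6=31  T7=12
Turnaround (C−A): T1=29  T2=30  T3=3  T4=27  T5=5  T6=31  T7=12
Finish order: T3 → T5 → T7 → T4 → T1 → T2 → T6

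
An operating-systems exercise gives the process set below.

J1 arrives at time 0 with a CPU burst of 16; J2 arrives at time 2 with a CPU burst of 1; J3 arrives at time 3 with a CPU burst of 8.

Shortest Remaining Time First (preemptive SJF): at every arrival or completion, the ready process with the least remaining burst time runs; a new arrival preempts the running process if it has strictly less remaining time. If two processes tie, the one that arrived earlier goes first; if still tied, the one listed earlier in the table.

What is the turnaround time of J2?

Timeline: | J1 0-2 | J2 2-3 | J3 3-11 | J1 11-25 |
Completion: J1=25  J2=3  J3=11
Turnaround(J2) = completion − arrival = 3 − 2 = 1

1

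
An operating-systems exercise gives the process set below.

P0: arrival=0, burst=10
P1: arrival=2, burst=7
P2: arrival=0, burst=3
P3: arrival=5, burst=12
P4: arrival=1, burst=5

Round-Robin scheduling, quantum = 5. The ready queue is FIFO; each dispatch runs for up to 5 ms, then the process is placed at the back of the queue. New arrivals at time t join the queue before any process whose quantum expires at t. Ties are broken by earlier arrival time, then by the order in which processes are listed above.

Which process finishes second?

Schedule: | P0 0-5 | P2 5-8 | P4 8-13 | P1 13-18 | P3 18-23 | P0 23-28 | P1 28-30 | P3 30-37 |
Completion: P0=28  P1=30  P2=8  P3=37  P4=13
Turnaround (C−A): P0=28  P1=28  P2=8  P3=32  P4=12
Finish order: P2 → P4 → P0 → P1 → P3

P4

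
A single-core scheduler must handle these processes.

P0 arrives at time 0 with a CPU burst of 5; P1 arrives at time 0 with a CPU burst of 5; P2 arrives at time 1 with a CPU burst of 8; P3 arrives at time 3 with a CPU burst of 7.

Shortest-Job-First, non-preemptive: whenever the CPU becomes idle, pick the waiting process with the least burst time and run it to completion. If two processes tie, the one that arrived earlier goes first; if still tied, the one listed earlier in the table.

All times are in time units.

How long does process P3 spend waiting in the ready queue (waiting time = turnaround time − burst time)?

7

Schedule: | P0 0-5 | P1 5-10 | P3 10-17 | P2 17-25 |
Completion: P0=5  P1=10  P2=25  P3=17
Waiting(P3) = turnaround − burst = 14 − 7 = 7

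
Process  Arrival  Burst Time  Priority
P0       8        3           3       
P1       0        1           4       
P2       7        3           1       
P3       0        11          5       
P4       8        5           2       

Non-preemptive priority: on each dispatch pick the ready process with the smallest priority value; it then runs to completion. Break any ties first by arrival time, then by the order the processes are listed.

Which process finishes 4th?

Timeline: | P1 0-1 | P3 1-12 | P2 12-15 | P4 15-20 | P0 20-23 |
Completion: P0=23  P1=1  P2=15  P3=12  P4=20
Finish order: P1 → P3 → P2 → P4 → P0

P4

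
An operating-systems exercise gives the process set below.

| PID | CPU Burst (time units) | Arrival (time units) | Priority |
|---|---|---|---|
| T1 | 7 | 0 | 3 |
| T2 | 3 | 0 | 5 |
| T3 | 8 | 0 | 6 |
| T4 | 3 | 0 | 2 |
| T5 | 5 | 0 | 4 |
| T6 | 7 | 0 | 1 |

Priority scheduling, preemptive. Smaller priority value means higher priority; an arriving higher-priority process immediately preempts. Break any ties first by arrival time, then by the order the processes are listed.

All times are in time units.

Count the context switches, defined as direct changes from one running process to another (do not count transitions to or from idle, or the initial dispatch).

Gantt: | T6 0-7 | T4 7-10 | T1 10-17 | T5 17-22 | T2 22-25 | T3 25-33 |
Completion: T1=17  T2=25  T3=33  T4=10  T5=22  T6=7

5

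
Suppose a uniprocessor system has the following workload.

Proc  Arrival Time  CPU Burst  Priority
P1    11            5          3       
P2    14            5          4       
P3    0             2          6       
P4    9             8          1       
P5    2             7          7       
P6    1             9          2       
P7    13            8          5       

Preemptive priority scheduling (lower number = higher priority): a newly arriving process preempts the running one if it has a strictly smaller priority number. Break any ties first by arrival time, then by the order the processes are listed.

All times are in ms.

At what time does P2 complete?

28

Schedule: | P3 0-1 | P6 1-9 | P4 9-17 | P6 17-18 | P1 18-23 | P2 23-28 | P7 28-36 | P3 36-37 | P5 37-44 |
Completion: P1=23  P2=28  P3=37  P4=17  P5=44  P6=18  P7=36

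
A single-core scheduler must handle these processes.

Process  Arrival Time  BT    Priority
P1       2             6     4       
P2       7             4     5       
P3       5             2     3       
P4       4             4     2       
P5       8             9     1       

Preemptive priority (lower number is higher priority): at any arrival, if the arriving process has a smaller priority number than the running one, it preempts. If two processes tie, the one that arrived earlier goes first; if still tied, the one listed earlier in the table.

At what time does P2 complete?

27

Gantt: | idle 0-2 | P1 2-4 | P4 4-8 | P5 8-17 | P3 17-19 | P1 19-23 | P2 23-27 |
Completion: P1=23  P2=27  P3=19  P4=8  P5=17
Turnaround (C−A): P1=21  P2=20  P3=14  P4=4  P5=9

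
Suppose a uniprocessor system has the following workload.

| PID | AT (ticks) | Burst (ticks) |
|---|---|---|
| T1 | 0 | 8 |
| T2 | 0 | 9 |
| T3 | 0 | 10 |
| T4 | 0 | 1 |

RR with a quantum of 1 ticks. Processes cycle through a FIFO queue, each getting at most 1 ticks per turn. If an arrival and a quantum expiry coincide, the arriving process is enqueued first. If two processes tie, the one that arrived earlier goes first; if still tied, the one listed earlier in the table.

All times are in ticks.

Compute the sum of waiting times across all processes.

53

Timeline: | T1 0-1 | T2 1-2 | T3 2-3 | T4 3-4 | T1 4-5 | T2 5-6 | T3 6-7 | T1 7-8 | T2 8-9 | T3 9-10 | T1 10-11 | T2 11-12 | T3 12-13 | T1 13-14 | T2 14-15 | T3 15-16 | T1 16-17 | T2 17-18 | T3 18-19 | T1 19-20 | T2 20-21 | T3 21-22 | T1 22-23 | T2 23-24 | T3 24-25 | T2 25-26 | T3 26-28 |
Completion: T1=23  T2=26  T3=28  T4=4
Turnaround (C−A): T1=23  T2=26  T3=28  T4=4
Waiting = turnaround − burst: T1=15, T2=17, T3=18, T4=3
Total waiting = 15 + 17 + 18 + 3 = 53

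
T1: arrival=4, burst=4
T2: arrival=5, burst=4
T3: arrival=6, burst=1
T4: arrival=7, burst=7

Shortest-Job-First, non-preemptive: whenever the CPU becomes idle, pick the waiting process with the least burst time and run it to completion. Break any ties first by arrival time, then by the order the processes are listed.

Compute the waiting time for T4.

Gantt: | idle 0-4 | T1 4-8 | T3 8-9 | T2 9-13 | T4 13-20 |
Completion: T1=8  T2=13  T3=9  T4=20
Turnaround (C−A): T1=4  T2=8  T3=3  T4=13
Waiting(T4) = turnaround − burst = 13 − 7 = 6

6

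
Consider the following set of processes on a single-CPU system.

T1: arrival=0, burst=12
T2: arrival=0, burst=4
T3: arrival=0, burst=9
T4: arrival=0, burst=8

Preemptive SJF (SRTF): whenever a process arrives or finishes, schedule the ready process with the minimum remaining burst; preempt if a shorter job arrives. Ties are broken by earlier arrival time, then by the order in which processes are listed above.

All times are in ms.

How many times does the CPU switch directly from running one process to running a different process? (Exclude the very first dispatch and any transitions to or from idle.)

Gantt: | T2 0-4 | T4 4-12 | T3 12-21 | T1 21-33 |
Completion: T1=33  T2=4  T3=21  T4=12

3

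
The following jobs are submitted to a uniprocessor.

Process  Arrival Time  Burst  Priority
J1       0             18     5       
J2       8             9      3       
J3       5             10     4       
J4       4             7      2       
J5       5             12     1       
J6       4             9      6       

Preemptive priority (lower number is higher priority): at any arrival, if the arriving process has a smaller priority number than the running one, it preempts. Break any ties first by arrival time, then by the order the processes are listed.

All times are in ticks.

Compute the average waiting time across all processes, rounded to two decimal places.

24.00

Gantt: | J1 0-4 | J4 4-5 | J5 5-17 | J4 17-23 | J2 23-32 | J3 32-42 | J1 42-56 | J6 56-65 |
Completion: J1=56  J2=32  J3=42  J4=23  J5=17  J6=65
Turnaround (C−A): J1=56  J2=24  J3=37  J4=19  J5=12  J6=61
Waiting times: J1=38, J2=15, J3=27, J4=12, J5=0, J6=52
Average waiting = (38+15+27+12+0+52) / 6 = 144/6 = 24.00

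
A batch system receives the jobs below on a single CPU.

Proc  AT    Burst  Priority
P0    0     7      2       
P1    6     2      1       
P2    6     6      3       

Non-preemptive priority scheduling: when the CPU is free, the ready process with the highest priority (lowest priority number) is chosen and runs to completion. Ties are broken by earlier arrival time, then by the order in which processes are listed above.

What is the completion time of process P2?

15

Timeline: | P0 0-7 | P1 7-9 | P2 9-15 |
Completion: P0=7  P1=9  P2=15
Turnaround (C−A): P0=7  P1=3  P2=9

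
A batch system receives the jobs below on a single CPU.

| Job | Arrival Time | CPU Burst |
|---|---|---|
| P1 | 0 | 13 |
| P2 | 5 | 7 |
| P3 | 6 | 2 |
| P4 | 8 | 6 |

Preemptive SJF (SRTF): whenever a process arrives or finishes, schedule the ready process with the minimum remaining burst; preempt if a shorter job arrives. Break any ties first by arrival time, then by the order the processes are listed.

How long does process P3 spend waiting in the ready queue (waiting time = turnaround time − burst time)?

0

Schedule: | P1 0-5 | P2 5-6 | P3 6-8 | P2 8-14 | P4 14-20 | P1 20-28 |
Completion: P1=28  P2=14  P3=8  P4=20
Turnaround (C−A): P1=28  P2=9  P3=2  P4=12
Waiting(P3) = turnaround − burst = 2 − 2 = 0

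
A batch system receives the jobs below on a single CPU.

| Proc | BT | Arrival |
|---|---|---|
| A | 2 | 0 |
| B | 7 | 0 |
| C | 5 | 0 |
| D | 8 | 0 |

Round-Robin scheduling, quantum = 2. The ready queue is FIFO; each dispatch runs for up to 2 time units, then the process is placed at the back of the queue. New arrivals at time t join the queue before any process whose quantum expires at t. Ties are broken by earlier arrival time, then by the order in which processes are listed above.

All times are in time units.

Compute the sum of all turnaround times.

Gantt: | A 0-2 | B 2-4 | C 4-6 | D 6-8 | B 8-10 | C 10-12 | D 12-14 | B 14-16 | C 16-17 | D 17-19 | B 19-20 | D 20-22 |
Completion: A=2  B=20  C=17  D=22
Turnaround (C−A): A=2  B=20  C=17  D=22
Turnaround = completion − arrival: A=2, B=20, C=17, D=22
Total turnaround = 2 + 20 + 17 + 22 = 61

61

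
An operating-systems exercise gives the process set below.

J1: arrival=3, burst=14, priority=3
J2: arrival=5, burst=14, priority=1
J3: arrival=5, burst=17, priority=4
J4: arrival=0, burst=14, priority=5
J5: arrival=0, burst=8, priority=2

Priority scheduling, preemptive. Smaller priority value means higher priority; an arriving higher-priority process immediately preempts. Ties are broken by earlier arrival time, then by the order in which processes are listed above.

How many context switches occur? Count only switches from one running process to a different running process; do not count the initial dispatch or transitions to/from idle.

5

Schedule: | J5 0-5 | J2 5-19 | J5 19-22 | J1 22-36 | J3 36-53 | J4 53-67 |
Completion: J1=36  J2=19  J3=53  J4=67  J5=22
Turnaround (C−A): J1=33  J2=14  J3=48  J4=67  J5=22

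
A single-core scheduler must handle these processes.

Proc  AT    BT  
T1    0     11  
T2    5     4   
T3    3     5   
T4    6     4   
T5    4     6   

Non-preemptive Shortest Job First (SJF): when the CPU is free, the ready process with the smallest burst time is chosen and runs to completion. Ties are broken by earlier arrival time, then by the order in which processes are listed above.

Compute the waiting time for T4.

Timeline: | T1 0-11 | T2 11-15 | T4 15-19 | T3 19-24 | T5 24-30 |
Completion: T1=11  T2=15  T3=24  T4=19  T5=30
Turnaround (C−A): T1=11  T2=10  T3=21  T4=13  T5=26
Waiting(T4) = turnaround − burst = 13 − 4 = 9

9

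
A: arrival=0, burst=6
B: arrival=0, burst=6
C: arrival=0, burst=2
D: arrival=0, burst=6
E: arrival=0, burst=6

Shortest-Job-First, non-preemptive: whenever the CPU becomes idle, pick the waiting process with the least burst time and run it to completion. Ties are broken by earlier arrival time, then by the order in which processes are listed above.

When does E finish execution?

Timeline: | C 0-2 | A 2-8 | B 8-14 | D 14-20 | E 20-26 |
Completion: A=8  B=14  C=2  D=20  E=26

26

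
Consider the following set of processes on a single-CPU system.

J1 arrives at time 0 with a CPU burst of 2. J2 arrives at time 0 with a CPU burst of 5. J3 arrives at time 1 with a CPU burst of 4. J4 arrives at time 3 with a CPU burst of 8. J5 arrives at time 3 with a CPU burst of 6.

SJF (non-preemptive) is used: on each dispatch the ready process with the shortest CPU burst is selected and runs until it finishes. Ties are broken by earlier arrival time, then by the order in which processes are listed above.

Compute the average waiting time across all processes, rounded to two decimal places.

5.80

Schedule: | J1 0-2 | J3 2-6 | J2 6-11 | J5 11-17 | J4 17-25 |
Completion: J1=2  J2=11  J3=6  J4=25  J5=17
Turnaround (C−A): J1=2  J2=11  J3=5  J4=22  J5=14
Waiting times: J1=0, J2=6, J3=1, J4=14, J5=8
Average waiting = (0+6+1+14+8) / 5 = 29/5 = 5.80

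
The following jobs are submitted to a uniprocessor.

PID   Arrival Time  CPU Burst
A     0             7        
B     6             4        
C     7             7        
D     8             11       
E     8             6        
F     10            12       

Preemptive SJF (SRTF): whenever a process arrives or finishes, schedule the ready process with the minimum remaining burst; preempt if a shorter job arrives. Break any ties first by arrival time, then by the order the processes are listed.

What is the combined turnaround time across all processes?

Timeline: | A 0-7 | B 7-11 | E 11-17 | C 17-24 | D 24-35 | F 35-47 |
Completion: A=7  B=11  C=24  D=35  E=17  F=47
Turnaround = completion − arrival: A=7, B=5, C=17, D=27, E=9, F=37
Total turnaround = 7 + 5 + 17 + 27 + 9 + 37 = 102

102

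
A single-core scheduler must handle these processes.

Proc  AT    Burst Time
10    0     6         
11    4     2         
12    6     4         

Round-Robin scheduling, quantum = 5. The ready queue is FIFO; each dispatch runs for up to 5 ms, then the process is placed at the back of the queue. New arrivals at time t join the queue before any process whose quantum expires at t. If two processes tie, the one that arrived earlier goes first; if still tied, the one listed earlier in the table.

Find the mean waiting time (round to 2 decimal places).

1.67

Gantt: | 10 0-5 | 11 5-7 | 10 7-8 | 12 8-12 |
Completion: 10=8  11=7  12=12
Waiting times: 10=2, 11=1, 12=2
Average waiting = (2+1+2) / 3 = 5/3 = 1.67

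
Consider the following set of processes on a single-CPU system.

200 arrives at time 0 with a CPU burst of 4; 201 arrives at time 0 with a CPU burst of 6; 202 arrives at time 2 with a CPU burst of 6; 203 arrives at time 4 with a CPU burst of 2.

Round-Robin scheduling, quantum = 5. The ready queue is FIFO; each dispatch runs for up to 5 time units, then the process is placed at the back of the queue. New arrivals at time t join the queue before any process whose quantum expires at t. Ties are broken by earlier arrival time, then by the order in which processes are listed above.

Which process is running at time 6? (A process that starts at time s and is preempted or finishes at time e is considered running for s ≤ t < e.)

201

Schedule: | 200 0-4 | 201 4-9 | 202 9-14 | 203 14-16 | 201 16-17 | 202 17-18 |
Completion: 200=4  201=17  202=18  203=16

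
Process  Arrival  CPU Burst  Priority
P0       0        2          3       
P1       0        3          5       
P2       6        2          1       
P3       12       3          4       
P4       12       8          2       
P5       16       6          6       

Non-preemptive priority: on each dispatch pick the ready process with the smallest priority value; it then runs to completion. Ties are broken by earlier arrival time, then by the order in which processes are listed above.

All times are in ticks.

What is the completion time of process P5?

Gantt: | P0 0-2 | P1 2-5 | idle 5-6 | P2 6-8 | idle 8-12 | P4 12-20 | P3 20-23 | P5 23-29 |
Completion: P0=2  P1=5  P2=8  P3=23  P4=20  P5=29
Turnaround (C−A): P0=2  P1=5  P2=2  P3=11  P4=8  P5=13

29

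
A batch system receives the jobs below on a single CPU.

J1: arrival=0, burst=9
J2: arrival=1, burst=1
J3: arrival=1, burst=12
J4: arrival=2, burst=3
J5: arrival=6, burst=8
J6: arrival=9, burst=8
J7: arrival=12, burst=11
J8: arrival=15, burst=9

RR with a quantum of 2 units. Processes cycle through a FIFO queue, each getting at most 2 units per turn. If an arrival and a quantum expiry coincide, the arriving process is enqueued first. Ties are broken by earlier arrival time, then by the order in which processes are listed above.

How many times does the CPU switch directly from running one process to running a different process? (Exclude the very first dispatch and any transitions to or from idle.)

32

Gantt: | J1 0-2 | J2 2-3 | J3 3-5 | J4 5-7 | J1 7-9 | J3 9-11 | J5 11-13 | J4 13-14 | J6 14-16 | J1 16-18 | J3 18-20 | J7 20-22 | J5 22-24 | J8 24-26 | J6 26-28 | J1 28-30 | J3 30-32 | J7 32-34 | J5 34-36 | J8 36-38 | J6 38-40 | J1 40-41 | J3 41-43 | J7 43-45 | J5 45-47 | J8 47-49 | J6 49-51 | J3 51-53 | J7 53-55 | J8 55-57 | J7 57-59 | J8 59-60 | J7 60-61 |
Completion: J1=41  J2=3  J3=53  J4=14  J5=47  J6=51  J7=61  J8=60
Turnaround (C−A): J1=41  J2=2  J3=52  J4=12  J5=41  J6=42  J7=49  J8=45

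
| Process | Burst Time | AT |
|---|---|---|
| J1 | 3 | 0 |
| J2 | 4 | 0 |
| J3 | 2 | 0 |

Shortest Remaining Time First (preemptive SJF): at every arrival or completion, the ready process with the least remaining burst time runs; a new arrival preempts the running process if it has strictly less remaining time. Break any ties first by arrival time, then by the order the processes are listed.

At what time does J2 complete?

Schedule: | J3 0-2 | J1 2-5 | J2 5-9 |
Completion: J1=5  J2=9  J3=2
Turnaround (C−A): J1=5  J2=9  J3=2

9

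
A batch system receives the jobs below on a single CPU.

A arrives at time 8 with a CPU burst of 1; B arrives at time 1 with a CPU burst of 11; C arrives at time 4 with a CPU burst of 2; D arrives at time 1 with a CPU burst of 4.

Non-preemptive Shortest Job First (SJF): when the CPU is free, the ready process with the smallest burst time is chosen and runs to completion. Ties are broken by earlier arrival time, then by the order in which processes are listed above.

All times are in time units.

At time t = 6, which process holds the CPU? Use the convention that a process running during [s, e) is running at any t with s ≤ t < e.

C

Timeline: | idle 0-1 | D 1-5 | C 5-7 | B 7-18 | A 18-19 |
Completion: A=19  B=18  C=7  D=5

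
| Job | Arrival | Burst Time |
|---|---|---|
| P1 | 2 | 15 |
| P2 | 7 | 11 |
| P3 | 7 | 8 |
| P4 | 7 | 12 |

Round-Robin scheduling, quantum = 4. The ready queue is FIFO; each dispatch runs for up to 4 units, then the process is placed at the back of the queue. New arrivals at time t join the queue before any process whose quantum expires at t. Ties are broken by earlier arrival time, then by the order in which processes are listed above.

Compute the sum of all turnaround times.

Schedule: | idle 0-2 | P1 2-10 | P2 10-14 | P3 14-18 | P4 18-22 | P1 22-26 | P2 26-30 | P3 30-34 | P4 34-38 | P1 38-41 | P2 41-44 | P4 44-48 |
Completion: P1=41  P2=44  P3=34  P4=48
Turnaround = completion − arrival: P1=39, P2=37, P3=27, P4=41
Total turnaround = 39 + 37 + 27 + 41 = 144

144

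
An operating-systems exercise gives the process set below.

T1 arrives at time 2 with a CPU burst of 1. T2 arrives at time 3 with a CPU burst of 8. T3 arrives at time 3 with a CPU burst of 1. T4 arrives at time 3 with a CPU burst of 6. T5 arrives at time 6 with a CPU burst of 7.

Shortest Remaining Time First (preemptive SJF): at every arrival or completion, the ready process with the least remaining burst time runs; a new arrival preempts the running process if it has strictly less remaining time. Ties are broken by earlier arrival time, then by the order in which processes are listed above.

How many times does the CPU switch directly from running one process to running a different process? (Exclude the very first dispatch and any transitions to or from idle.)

Gantt: | idle 0-2 | T1 2-3 | T3 3-4 | T4 4-10 | T5 10-17 | T2 17-25 |
Completion: T1=3  T2=25  T3=4  T4=10  T5=17
Turnaround (C−A): T1=1  T2=22  T3=1  T4=7  T5=11

4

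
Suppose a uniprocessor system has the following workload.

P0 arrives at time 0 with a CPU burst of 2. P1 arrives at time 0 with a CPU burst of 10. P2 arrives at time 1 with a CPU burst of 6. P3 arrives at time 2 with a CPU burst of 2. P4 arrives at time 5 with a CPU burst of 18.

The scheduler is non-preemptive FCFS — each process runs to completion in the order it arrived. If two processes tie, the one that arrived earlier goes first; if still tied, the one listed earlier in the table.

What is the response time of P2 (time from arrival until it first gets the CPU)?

Schedule: | P0 0-2 | P1 2-12 | P2 12-18 | P3 18-20 | P4 20-38 |
Completion: P0=2  P1=12  P2=18  P3=20  P4=38
Response(P2) = first start − arrival = 12 − 1 = 11

11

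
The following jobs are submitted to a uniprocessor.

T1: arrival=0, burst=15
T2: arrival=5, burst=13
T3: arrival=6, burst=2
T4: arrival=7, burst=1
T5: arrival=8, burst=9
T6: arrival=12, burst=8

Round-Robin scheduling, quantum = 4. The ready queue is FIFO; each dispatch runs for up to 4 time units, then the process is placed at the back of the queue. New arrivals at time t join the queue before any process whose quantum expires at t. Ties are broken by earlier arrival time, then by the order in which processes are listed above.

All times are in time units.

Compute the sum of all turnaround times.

166

Timeline: | T1 0-8 | T2 8-12 | T3 12-14 | T4 14-15 | T5 15-19 | T1 19-23 | T6 23-27 | T2 27-31 | T5 31-35 | T1 35-38 | T6 38-42 | T2 42-46 | T5 46-47 | T2 47-48 |
Completion: T1=38  T2=48  T3=14  T4=15  T5=47  T6=42
Turnaround (C−A): T1=38  T2=43  T3=8  T4=8  T5=39  T6=30
Turnaround = completion − arrival: T1=38, T2=43, T3=8, T4=8, T5=39, T6=30
Total turnaround = 38 + 43 + 8 + 8 + 39 + 30 = 166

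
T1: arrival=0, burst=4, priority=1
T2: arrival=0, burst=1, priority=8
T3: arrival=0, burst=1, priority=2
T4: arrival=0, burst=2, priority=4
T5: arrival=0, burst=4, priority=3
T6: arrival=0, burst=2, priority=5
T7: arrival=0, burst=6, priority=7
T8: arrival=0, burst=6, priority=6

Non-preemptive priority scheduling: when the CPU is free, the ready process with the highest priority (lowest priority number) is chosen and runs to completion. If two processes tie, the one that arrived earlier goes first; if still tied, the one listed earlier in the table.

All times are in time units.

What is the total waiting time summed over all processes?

86

Timeline: | T1 0-4 | T3 4-5 | T5 5-9 | T4 9-11 | T6 11-13 | T8 13-19 | T7 19-25 | T2 25-26 |
Completion: T1=4  T2=26  T3=5  T4=11  T5=9  T6=13  T7=25  T8=19
Waiting = turnaround − burst: T1=0, T2=25, T3=4, T4=9, T5=5, T6=11, T7=19, T8=13
Total waiting = 0 + 25 + 4 + 9 + 5 + 11 + 19 + 13 = 86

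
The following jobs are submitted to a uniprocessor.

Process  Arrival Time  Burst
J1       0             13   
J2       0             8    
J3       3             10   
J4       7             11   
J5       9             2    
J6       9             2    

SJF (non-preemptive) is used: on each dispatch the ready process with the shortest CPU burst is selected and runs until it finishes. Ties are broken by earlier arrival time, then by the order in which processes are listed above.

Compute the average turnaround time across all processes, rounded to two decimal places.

Schedule: | J2 0-8 | J3 8-18 | J5 18-20 | J6 20-22 | J4 22-33 | J1 33-46 |
Completion: J1=46  J2=8  J3=18  J4=33  J5=20  J6=22
Turnaround (C−A): J1=46  J2=8  J3=15  J4=26  J5=11  J6=13
Turnaround times: J1=46, J2=8, J3=15, J4=26, J5=11, J6=13
Average turnaround = (46+8+15+26+11+13) / 6 = 119/6 = 19.83

19.83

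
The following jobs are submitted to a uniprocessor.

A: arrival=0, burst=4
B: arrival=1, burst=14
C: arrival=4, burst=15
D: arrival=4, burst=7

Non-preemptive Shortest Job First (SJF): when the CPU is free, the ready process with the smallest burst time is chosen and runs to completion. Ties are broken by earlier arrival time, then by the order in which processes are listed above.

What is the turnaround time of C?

36

Timeline: | A 0-4 | D 4-11 | B 11-25 | C 25-40 |
Completion: A=4  B=25  C=40  D=11
Turnaround(C) = completion − arrival = 40 − 4 = 36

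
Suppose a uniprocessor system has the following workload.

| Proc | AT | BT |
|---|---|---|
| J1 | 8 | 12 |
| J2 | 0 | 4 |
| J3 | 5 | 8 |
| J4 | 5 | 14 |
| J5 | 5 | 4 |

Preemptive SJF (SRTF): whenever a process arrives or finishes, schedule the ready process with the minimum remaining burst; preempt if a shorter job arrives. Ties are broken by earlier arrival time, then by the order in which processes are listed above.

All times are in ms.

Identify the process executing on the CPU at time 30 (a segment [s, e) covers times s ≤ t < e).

J4

Timeline: | J2 0-4 | idle 4-5 | J5 5-9 | J3 9-17 | J1 17-29 | J4 29-43 |
Completion: J1=29  J2=4  J3=17  J4=43  J5=9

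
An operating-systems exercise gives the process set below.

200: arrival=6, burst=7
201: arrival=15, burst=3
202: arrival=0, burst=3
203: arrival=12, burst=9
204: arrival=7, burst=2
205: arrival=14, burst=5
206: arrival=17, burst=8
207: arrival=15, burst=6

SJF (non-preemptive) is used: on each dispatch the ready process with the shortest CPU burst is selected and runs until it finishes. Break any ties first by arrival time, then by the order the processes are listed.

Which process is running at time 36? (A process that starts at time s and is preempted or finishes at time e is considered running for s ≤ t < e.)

206

Gantt: | 202 0-3 | idle 3-6 | 200 6-13 | 204 13-15 | 201 15-18 | 205 18-23 | 207 23-29 | 206 29-37 | 203 37-46 |
Completion: 200=13  201=18  202=3  203=46  204=15  205=23  206=37  207=29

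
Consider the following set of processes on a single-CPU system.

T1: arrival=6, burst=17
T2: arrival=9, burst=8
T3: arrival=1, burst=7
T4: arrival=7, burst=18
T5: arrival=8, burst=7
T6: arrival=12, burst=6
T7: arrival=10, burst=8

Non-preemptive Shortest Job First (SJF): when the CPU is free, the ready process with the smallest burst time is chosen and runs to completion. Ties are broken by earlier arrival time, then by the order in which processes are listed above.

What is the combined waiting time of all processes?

Gantt: | idle 0-1 | T3 1-8 | T5 8-15 | T6 15-21 | T2 21-29 | T7 29-37 | T1 37-54 | T4 54-72 |
Completion: T1=54  T2=29  T3=8  T4=72  T5=15  T6=21  T7=37
Turnaround (C−A): T1=48  T2=20  T3=7  T4=65  T5=7  T6=9  T7=27
Waiting = turnaround − burst: T1=31, T2=12, T3=0, T4=47, T5=0, T6=3, T7=19
Total waiting = 31 + 12 + 0 + 47 + 0 + 3 + 19 = 112

112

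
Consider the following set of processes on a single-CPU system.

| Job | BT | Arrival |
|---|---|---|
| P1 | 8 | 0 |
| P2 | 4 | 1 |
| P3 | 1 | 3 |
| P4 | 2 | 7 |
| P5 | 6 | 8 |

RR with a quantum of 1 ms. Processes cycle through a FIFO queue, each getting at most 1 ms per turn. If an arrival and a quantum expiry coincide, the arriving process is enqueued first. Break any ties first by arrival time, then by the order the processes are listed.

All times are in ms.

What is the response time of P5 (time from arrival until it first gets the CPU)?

2

Timeline: | P1 0-1 | P2 1-2 | P1 2-3 | P2 3-4 | P3 4-5 | P1 5-6 | P2 6-7 | P1 7-8 | P4 8-9 | P2 9-10 | P5 10-11 | P1 11-12 | P4 12-13 | P5 13-14 | P1 14-15 | P5 15-16 | P1 16-17 | P5 17-18 | P1 18-19 | P5 19-21 |
Completion: P1=19  P2=10  P3=5  P4=13  P5=21
Turnaround (C−A): P1=19  P2=9  P3=2  P4=6  P5=13
Response(P5) = first start − arrival = 10 − 8 = 2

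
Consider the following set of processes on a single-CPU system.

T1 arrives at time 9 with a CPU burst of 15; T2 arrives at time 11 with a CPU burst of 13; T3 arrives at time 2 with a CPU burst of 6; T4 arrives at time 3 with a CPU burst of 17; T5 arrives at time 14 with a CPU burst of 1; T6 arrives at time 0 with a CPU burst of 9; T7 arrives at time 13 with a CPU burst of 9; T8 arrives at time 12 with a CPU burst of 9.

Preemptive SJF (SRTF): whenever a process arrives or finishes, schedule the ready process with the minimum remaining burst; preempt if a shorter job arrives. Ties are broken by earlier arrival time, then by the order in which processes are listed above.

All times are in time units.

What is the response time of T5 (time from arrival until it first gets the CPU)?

Timeline: | T6 0-2 | T3 2-8 | T6 8-15 | T5 15-16 | T8 16-25 | T7 25-34 | T2 34-47 | T1 47-62 | T4 62-79 |
Completion: T1=62  T2=47  T3=8  T4=79  T5=16  T6=15  T7=34  T8=25
Turnaround (C−A): T1=53  T2=36  T3=6  T4=76  T5=2  T6=15  T7=21  T8=13
Response(T5) = first start − arrival = 15 − 14 = 1

1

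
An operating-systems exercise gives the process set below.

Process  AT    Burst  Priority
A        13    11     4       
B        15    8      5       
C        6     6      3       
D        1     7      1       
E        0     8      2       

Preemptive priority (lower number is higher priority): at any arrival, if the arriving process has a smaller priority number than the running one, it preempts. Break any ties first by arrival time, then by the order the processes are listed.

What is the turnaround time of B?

Gantt: | E 0-1 | D 1-8 | E 8-15 | C 15-21 | A 21-32 | B 32-40 |
Completion: A=32  B=40  C=21  D=8  E=15
Turnaround(B) = completion − arrival = 40 − 15 = 25

25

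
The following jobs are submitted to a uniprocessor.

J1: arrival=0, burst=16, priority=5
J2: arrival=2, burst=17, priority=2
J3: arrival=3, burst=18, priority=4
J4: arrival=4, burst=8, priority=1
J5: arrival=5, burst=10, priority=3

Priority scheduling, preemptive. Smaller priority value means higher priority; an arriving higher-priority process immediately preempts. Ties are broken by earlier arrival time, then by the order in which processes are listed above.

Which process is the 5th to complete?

Schedule: | J1 0-2 | J2 2-4 | J4 4-12 | J2 12-27 | J5 27-37 | J3 37-55 | J1 55-69 |
Completion: J1=69  J2=27  J3=55  J4=12  J5=37
Finish order: J4 → J2 → J5 → J3 → J1

J1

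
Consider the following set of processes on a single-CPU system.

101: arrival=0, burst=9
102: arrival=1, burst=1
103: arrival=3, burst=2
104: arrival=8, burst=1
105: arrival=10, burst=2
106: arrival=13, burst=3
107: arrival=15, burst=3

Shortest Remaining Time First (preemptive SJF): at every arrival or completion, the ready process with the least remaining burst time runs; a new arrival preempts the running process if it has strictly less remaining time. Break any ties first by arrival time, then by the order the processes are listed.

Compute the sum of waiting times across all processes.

Timeline: | 101 0-1 | 102 1-2 | 101 2-3 | 103 3-5 | 101 5-8 | 104 8-9 | 101 9-10 | 105 10-12 | 101 12-15 | 106 15-18 | 107 18-21 |
Completion: 101=15  102=2  103=5  104=9  105=12  106=18  107=21
Waiting = turnaround − burst: 101=6, 102=0, 103=0, 104=0, 105=0, 106=2, 107=3
Total waiting = 6 + 0 + 0 + 0 + 0 + 2 + 3 = 11

11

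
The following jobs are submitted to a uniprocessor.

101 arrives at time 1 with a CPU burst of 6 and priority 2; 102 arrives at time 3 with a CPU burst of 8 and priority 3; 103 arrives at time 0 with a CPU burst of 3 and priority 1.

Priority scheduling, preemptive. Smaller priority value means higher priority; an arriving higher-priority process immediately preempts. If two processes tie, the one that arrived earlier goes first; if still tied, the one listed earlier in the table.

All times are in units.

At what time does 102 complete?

17

Gantt: | 103 0-3 | 101 3-9 | 102 9-17 |
Completion: 101=9  102=17  103=3
Turnaround (C−A): 101=8  102=14  103=3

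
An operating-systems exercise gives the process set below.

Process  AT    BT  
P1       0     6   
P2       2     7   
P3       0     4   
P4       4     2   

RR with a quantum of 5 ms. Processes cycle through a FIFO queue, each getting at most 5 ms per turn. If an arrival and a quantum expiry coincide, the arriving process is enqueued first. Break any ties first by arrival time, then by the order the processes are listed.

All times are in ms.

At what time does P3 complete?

9

Schedule: | P1 0-5 | P3 5-9 | P2 9-14 | P4 14-16 | P1 16-17 | P2 17-19 |
Completion: P1=17  P2=19  P3=9  P4=16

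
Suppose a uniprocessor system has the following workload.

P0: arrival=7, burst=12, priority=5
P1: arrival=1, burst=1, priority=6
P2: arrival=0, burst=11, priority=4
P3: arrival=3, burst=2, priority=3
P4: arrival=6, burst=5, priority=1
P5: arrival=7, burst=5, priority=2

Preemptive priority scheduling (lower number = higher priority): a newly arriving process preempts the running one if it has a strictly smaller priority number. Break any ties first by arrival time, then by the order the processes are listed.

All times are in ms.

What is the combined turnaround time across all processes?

Gantt: | P2 0-3 | P3 3-5 | P2 5-6 | P4 6-11 | P5 11-16 | P2 16-23 | P0 23-35 | P1 35-36 |
Completion: P0=35  P1=36  P2=23  P3=5  P4=11  P5=16
Turnaround (C−A): P0=28  P1=35  P2=23  P3=2  P4=5  P5=9
Turnaround = completion − arrival: P0=28, P1=35, P2=23, P3=2, P4=5, P5=9
Total turnaround = 28 + 35 + 23 + 2 + 5 + 9 = 102

102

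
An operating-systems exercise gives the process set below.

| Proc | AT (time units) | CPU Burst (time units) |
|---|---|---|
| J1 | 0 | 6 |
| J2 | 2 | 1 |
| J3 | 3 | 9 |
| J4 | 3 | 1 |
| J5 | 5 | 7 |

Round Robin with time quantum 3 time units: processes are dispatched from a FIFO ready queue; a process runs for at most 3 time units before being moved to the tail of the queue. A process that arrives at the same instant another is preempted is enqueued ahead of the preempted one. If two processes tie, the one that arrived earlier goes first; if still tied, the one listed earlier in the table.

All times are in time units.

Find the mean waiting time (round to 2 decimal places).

Schedule: | J1 0-3 | J2 3-4 | J3 4-7 | J4 7-8 | J1 8-11 | J5 11-14 | J3 14-17 | J5 17-20 | J3 20-23 | J5 23-24 |
Completion: J1=11  J2=4  J3=23  J4=8  J5=24
Turnaround (C−A): J1=11  J2=2  J3=20  J4=5  J5=19
Waiting times: J1=5, J2=1, J3=11, J4=4, J5=12
Average waiting = (5+1+11+4+12) / 5 = 33/5 = 6.60

6.60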